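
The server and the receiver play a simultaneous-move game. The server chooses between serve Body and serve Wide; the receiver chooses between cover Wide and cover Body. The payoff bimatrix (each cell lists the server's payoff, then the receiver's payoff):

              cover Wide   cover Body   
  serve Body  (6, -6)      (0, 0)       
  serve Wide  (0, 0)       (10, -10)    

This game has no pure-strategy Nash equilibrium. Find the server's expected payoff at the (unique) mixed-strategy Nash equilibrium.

15/4

Set the server's expected payoff from serve Body equal to that from serve Wide:
  the server's expected payoff from serve Body: q·6 + (1−q)·0 = 6q
  the server's expected payoff from serve Wide: q·0 + (1−q)·10 = -10q + 10
  6q = -10q + 10  ⇒  16q = 10  ⇒  q = 5/8.
At equilibrium the server is indifferent across rows, so the server's payoff equals the payoff from serve Body: (5/8)·6 + (3/8)·0 = 15/4.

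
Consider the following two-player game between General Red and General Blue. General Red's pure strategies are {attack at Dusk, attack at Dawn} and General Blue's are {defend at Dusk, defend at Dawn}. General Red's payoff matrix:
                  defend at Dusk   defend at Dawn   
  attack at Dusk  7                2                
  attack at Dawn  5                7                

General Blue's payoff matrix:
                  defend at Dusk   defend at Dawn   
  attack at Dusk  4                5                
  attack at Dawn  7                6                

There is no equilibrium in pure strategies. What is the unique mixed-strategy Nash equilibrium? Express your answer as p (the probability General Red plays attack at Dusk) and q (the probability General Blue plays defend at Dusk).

In a mixed equilibrium General Blue is indifferent between defend at Dusk and defend at Dawn; this condition fixes p.
  General Blue's expected payoff from defend at Dusk: p·4 + (1−p)·7 = -3p + 7
  General Blue's expected payoff from defend at Dawn: p·5 + (1−p)·6 = -p + 6
  -3p + 7 = -p + 6  ⇒  -2p = -1  ⇒  p = 1/2.
In a mixed equilibrium General Red is indifferent between attack at Dusk and attack at Dawn; this condition fixes q.
  General Red's payoff to attack at Dusk: q·7 + (1−q)·2 = 5q + 2
  General Red's payoff to attack at Dawn: q·5 + (1−q)·7 = -2q + 7
  5q + 2 = -2q + 7  ⇒  7q = 5  ⇒  q = 5/7.

p = 1/2, q = 5/7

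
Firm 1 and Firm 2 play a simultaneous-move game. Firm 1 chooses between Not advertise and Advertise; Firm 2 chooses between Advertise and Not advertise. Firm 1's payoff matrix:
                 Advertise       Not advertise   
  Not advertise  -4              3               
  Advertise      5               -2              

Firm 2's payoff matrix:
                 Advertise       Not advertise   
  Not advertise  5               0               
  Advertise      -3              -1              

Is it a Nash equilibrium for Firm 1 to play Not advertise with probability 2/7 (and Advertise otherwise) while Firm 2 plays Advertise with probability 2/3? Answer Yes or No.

No

Given Firm 2's mix q = 2/3, Firm 1's payoff from Not advertise is -5/3 but from Advertise is 8/3. Firm 1 strictly prefers Advertise, so Firm 1 would not mix.
So the proposed profile is not a Nash equilibrium.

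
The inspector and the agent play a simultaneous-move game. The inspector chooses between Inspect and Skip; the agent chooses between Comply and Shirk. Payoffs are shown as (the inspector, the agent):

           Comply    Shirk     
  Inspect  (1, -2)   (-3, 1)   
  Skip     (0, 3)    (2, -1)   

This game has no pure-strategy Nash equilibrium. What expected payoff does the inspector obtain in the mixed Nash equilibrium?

The inspector's indifference between Inspect and Skip determines the agent's mixing probability q:
  the inspector's expected payoff from Inspect: q·1 + (1−q)·(-3) = 4q - 3
  the inspector's expected payoff from Skip: q·0 + (1−q)·2 = -2q + 2
  4q - 3 = -2q + 2  ⇒  6q = 5  ⇒  q = 5/6.
At equilibrium the inspector is indifferent across rows, so the inspector's payoff equals the payoff from Inspect: (5/6)·1 + (1/6)·(-3) = 1/3.

1/3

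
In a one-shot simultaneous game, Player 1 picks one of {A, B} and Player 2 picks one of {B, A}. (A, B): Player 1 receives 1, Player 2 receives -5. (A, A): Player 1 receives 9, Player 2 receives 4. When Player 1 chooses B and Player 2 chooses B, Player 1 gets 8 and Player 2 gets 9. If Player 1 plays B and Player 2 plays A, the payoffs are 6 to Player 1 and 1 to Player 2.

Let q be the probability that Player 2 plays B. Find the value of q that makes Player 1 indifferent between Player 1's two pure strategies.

Set Player 1's expected payoff from A equal to that from B:
  Player 1's payoff to A: q·1 + (1−q)·9 = -8q + 9
  Player 1's payoff to B: q·8 + (1−q)·6 = 2q + 6
  -8q + 9 = 2q + 6  ⇒  -10q = -3  ⇒  q = 3/10.

q = 3/10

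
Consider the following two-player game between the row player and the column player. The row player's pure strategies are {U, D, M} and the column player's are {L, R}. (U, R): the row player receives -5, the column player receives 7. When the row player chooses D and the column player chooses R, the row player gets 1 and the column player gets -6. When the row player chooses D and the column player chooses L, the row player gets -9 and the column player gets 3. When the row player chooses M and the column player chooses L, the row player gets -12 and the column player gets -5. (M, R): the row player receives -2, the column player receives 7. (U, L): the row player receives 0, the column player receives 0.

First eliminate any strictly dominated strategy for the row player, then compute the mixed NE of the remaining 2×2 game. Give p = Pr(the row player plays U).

p = 9/16

The row player's strategy M is strictly dominated by D: -9 > -12 and 1 > -2. Eliminate M.
The column player's indifference between L and R determines the row player's mixing probability p:
  the column player's payoff from L: p·0 + (1−p)·3 = -3p + 3
  the column player's payoff from R: p·7 + (1−p)·(-6) = 13p - 6
  -3p + 3 = 13p - 6  ⇒  -16p = -9  ⇒  p = 9/16.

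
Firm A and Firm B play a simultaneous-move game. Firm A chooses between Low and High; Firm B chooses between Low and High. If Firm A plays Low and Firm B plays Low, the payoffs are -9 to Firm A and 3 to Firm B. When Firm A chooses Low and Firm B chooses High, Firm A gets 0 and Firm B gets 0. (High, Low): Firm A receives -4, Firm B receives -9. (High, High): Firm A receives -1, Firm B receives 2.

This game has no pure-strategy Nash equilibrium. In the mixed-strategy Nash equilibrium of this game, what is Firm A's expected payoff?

-3/2

Set Firm A's expected payoff from Low equal to that from High:
  Firm A's payoff from Low: q·(-9) + (1−q)·0 = -9q
  Firm A's payoff from High: q·(-4) + (1−q)·(-1) = -3q - 1
  -9q = -3q - 1  ⇒  -6q = -1  ⇒  q = 1/6.
At equilibrium Firm A is indifferent across rows, so Firm A's payoff equals the payoff from Low: (1/6)·(-9) + (5/6)·0 = -3/2.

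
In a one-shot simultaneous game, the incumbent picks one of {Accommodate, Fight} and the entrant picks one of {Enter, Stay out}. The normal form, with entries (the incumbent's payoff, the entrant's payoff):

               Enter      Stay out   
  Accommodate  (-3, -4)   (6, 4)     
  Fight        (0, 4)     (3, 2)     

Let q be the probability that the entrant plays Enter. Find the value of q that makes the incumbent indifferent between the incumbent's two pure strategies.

For the incumbent to be willing to mix, the incumbent must be indifferent between Accommodate and Fight, which pins down the entrant's mix.
  the incumbent's expected payoff from Accommodate: q·(-3) + (1−q)·6 = -9q + 6
  the incumbent's expected payoff from Fight: q·0 + (1−q)·3 = -3q + 3
  -9q + 6 = -3q + 3  ⇒  -6q = -3  ⇒  q = 1/2.

q = 1/2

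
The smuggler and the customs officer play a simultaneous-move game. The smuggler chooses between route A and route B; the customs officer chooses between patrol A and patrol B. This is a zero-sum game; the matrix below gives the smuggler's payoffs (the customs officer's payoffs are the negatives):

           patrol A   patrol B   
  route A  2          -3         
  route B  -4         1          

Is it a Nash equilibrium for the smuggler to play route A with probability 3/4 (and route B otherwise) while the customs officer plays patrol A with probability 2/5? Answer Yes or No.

Given the smuggler's mix p = 3/4, the customs officer's payoff from patrol A is -1/2 but from patrol B is 2. The customs officer strictly prefers patrol B, so the customs officer would not mix.
So the proposed profile is not a Nash equilibrium.

No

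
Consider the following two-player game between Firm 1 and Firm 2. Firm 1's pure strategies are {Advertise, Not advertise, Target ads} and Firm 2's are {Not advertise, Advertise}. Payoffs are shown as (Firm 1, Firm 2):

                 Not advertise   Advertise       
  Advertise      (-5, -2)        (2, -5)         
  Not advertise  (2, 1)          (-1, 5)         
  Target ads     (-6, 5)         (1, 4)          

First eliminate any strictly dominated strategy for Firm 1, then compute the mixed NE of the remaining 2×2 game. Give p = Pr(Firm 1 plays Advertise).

p = 4/7

Firm 1's strategy Target ads is strictly dominated by Advertise: -5 > -6 and 2 > 1. Eliminate Target ads.
Firm 2's indifference between Not advertise and Advertise determines Firm 1's mixing probability p:
  Firm 2's payoff from Not advertise: p·(-2) + (1−p)·1 = -3p + 1
  Firm 2's payoff from Advertise: p·(-5) + (1−p)·5 = -10p + 5
  -3p + 1 = -10p + 5  ⇒  7p = 4  ⇒  p = 4/7.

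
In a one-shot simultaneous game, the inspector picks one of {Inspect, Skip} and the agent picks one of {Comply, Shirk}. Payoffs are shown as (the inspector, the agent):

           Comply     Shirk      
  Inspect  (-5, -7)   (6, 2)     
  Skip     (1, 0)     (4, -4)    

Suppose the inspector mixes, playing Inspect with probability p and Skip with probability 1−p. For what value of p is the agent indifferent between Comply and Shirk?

p = 4/13

For the agent to be willing to mix, the agent must be indifferent between Comply and Shirk, which pins down the inspector's mix.
  the agent's payoff to Comply: p·(-7) + (1−p)·0 = -7p
  the agent's payoff to Shirk: p·2 + (1−p)·(-4) = 6p - 4
  -7p = 6p - 4  ⇒  -13p = -4  ⇒  p = 4/13.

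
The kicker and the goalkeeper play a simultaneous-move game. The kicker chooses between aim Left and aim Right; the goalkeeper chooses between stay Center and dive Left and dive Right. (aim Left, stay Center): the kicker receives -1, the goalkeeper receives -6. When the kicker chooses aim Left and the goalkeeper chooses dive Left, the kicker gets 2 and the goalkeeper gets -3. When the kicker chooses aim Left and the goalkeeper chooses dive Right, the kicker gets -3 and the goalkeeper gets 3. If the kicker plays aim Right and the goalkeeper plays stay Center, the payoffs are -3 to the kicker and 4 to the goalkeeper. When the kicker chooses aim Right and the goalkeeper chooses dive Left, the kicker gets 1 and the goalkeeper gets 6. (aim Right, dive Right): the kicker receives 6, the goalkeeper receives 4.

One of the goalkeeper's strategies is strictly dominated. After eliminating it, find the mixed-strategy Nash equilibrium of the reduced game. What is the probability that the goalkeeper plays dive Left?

q = 9/10

The goalkeeper's strategy stay Center is strictly dominated by dive Left: -3 > -6 and 6 > 4. Eliminate stay Center.
The kicker's indifference between aim Left and aim Right determines the goalkeeper's mixing probability q:
  the kicker's payoff to aim Left: q·2 + (1−q)·(-3) = 5q - 3
  the kicker's payoff to aim Right: q·1 + (1−q)·6 = -5q + 6
  5q - 3 = -5q + 6  ⇒  10q = 9  ⇒  q = 9/10.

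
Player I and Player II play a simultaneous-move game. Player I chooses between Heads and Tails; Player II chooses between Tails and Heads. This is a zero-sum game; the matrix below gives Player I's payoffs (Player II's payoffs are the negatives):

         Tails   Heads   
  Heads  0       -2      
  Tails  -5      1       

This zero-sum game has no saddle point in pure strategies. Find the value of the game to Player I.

Player II's mix must leave Player I indifferent between Heads and Tails.
  Player I's expected payoff from Heads: q·0 + (1−q)·(-2) = 2q - 2
  Player I's expected payoff from Tails: q·(-5) + (1−q)·1 = -6q + 1
  2q - 2 = -6q + 1  ⇒  8q = 3  ⇒  q = 3/8.
The value is Player I's expected payoff against this mix (using Heads): (3/8)·0 + (5/8)·(-2) = -5/4.

v = -5/4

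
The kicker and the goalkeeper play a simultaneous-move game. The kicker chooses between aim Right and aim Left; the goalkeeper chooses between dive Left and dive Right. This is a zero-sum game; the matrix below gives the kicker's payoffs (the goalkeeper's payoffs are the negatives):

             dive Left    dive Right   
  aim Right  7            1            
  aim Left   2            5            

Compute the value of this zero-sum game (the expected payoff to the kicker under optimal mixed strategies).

v = 11/3

The goalkeeper's mix must leave the kicker indifferent between aim Right and aim Left.
  the kicker's payoff to aim Right: q·7 + (1−q)·1 = 6q + 1
  the kicker's payoff to aim Left: q·2 + (1−q)·5 = -3q + 5
  6q + 1 = -3q + 5  ⇒  9q = 4  ⇒  q = 4/9.
The value is the kicker's expected payoff against this mix (using aim Right): (4/9)·7 + (5/9)·1 = 11/3.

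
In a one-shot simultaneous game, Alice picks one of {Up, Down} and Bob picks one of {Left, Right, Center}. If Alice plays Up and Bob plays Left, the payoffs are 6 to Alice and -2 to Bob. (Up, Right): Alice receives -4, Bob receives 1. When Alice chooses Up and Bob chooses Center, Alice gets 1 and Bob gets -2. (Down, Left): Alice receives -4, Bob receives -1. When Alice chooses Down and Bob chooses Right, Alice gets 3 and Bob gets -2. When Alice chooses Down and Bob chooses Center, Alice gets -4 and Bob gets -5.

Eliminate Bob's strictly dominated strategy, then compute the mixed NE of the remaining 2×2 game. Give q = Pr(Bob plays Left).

Bob's strategy Center is strictly dominated by Right: 1 > -2 and -2 > -5. Eliminate Center.
In a mixed equilibrium Alice is indifferent between Up and Down; this condition fixes q.
  Alice's expected payoff from Up: q·6 + (1−q)·(-4) = 10q - 4
  Alice's expected payoff from Down: q·(-4) + (1−q)·3 = -7q + 3
  10q - 4 = -7q + 3  ⇒  17q = 7  ⇒  q = 7/17.

q = 7/17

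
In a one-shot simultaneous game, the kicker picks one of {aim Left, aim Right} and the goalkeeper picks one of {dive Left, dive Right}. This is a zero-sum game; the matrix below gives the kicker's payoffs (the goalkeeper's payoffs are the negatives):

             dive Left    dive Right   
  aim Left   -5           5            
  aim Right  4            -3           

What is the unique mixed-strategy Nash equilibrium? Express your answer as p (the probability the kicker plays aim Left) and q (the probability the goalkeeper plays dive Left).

The kicker's mix must leave the goalkeeper indifferent between dive Left and dive Right.
  the goalkeeper's expected payoff from dive Left: p·5 + (1−p)·(-4) = 9p - 4
  the goalkeeper's expected payoff from dive Right: p·(-5) + (1−p)·3 = -8p + 3
  9p - 4 = -8p + 3  ⇒  17p = 7  ⇒  p = 7/17.
In a mixed equilibrium the kicker is indifferent between aim Left and aim Right; this condition fixes q.
  the kicker's expected payoff from aim Left: q·(-5) + (1−q)·5 = -10q + 5
  the kicker's expected payoff from aim Right: q·4 + (1−q)·(-3) = 7q - 3
  -10q + 5 = 7q - 3  ⇒  -17q = -8  ⇒  q = 8/17.

p = 7/17, q = 8/17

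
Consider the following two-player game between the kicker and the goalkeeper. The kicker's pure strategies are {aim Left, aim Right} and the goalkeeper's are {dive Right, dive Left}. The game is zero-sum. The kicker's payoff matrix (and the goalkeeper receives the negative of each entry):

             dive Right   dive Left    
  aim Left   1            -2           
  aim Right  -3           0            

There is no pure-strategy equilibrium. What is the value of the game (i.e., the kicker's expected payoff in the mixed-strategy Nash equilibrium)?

v = -1

Set the kicker's expected payoff from aim Left equal to that from aim Right:
  the kicker's payoff to aim Left: q·1 + (1−q)·(-2) = 3q - 2
  the kicker's payoff to aim Right: q·(-3) + (1−q)·0 = -3q
  3q - 2 = -3q  ⇒  6q = 2  ⇒  q = 1/3.
The value is the kicker's expected payoff against this mix (using aim Left): (1/3)·1 + (2/3)·(-2) = -1.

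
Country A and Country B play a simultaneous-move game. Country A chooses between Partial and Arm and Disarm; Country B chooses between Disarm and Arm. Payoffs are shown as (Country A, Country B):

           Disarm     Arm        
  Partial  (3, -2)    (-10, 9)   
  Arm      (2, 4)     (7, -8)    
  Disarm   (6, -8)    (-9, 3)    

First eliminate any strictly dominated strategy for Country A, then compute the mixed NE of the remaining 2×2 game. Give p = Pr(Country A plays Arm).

p = 11/23

Country A's strategy Partial is strictly dominated by Disarm: 6 > 3 and -9 > -10. Eliminate Partial.
For Country B to be willing to mix, Country B must be indifferent between Disarm and Arm, which pins down Country A's mix.
  Country B's expected payoff from Disarm: p·4 + (1−p)·(-8) = 12p - 8
  Country B's expected payoff from Arm: p·(-8) + (1−p)·3 = -11p + 3
  12p - 8 = -11p + 3  ⇒  23p = 11  ⇒  p = 11/23.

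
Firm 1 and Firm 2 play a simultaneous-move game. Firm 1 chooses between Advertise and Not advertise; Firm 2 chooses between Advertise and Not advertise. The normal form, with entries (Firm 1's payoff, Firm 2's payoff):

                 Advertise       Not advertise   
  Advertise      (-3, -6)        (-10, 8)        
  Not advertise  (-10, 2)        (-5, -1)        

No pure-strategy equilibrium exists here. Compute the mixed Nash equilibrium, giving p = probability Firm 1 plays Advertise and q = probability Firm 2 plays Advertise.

p = 3/17, q = 5/12

Firm 1's mix must leave Firm 2 indifferent between Advertise and Not advertise.
  Firm 2's payoff from Advertise: p·(-6) + (1−p)·2 = -8p + 2
  Firm 2's payoff from Not advertise: p·8 + (1−p)·(-1) = 9p - 1
  -8p + 2 = 9p - 1  ⇒  -17p = -3  ⇒  p = 3/17.
Set Firm 1's expected payoff from Advertise equal to that from Not advertise:
  Firm 1's payoff from Advertise: q·(-3) + (1−q)·(-10) = 7q - 10
  Firm 1's payoff from Not advertise: q·(-10) + (1−q)·(-5) = -5q - 5
  7q - 10 = -5q - 5  ⇒  12q = 5  ⇒  q = 5/12.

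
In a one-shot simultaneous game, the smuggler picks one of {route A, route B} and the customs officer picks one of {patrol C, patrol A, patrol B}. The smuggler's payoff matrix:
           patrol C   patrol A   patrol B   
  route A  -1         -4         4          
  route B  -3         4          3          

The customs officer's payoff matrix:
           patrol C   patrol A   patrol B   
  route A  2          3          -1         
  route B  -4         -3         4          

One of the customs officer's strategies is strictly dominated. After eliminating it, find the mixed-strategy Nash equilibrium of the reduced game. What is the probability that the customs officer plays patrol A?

The customs officer's strategy patrol C is strictly dominated by patrol A: 3 > 2 and -3 > -4. Eliminate patrol C.
Set the smuggler's expected payoff from route A equal to that from route B:
  the smuggler's payoff from route A: q·(-4) + (1−q)·4 = -8q + 4
  the smuggler's payoff from route B: q·4 + (1−q)·3 = q + 3
  -8q + 4 = q + 3  ⇒  -9q = -1  ⇒  q = 1/9.

q = 1/9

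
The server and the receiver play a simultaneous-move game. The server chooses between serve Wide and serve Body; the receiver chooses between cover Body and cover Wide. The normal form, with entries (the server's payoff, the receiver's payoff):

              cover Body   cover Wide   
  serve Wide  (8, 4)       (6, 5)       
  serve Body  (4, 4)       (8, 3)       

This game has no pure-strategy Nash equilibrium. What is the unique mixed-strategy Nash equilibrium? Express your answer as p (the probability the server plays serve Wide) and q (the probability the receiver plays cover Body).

p = 1/2, q = 1/3

For the receiver to be willing to mix, the receiver must be indifferent between cover Body and cover Wide, which pins down the server's mix.
  the receiver's payoff to cover Body: p·4 + (1−p)·4 = 4
  the receiver's payoff to cover Wide: p·5 + (1−p)·3 = 2p + 3
  4 = 2p + 3  ⇒  -2p = -1  ⇒  p = 1/2.
Set the server's expected payoff from serve Wide equal to that from serve Body:
  the server's payoff to serve Wide: q·8 + (1−q)·6 = 2q + 6
  the server's payoff to serve Body: q·4 + (1−q)·8 = -4q + 8
  2q + 6 = -4q + 8  ⇒  6q = 2  ⇒  q = 1/3.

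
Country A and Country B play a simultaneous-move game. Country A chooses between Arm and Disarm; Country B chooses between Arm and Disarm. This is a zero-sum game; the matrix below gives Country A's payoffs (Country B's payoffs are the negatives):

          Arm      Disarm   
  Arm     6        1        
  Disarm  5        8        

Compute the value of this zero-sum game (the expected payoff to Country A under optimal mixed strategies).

Country A's indifference between Arm and Disarm determines Country B's mixing probability q:
  Country A's payoff from Arm: q·6 + (1−q)·1 = 5q + 1
  Country A's payoff from Disarm: q·5 + (1−q)·8 = -3q + 8
  5q + 1 = -3q + 8  ⇒  8q = 7  ⇒  q = 7/8.
The value is Country A's expected payoff against this mix (using Arm): (7/8)·6 + (1/8)·1 = 43/8.

v = 43/8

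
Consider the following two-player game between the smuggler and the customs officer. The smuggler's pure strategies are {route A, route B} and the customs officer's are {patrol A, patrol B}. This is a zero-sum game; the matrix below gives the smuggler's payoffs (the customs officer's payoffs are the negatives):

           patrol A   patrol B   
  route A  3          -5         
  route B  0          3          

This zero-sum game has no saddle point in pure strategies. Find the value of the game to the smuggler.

v = 9/11

The smuggler's indifference between route A and route B determines the customs officer's mixing probability q:
  the smuggler's payoff to route A: q·3 + (1−q)·(-5) = 8q - 5
  the smuggler's payoff to route B: q·0 + (1−q)·3 = -3q + 3
  8q - 5 = -3q + 3  ⇒  11q = 8  ⇒  q = 8/11.
The value is the smuggler's expected payoff against this mix (using route A): (8/11)·3 + (3/11)·(-5) = 9/11.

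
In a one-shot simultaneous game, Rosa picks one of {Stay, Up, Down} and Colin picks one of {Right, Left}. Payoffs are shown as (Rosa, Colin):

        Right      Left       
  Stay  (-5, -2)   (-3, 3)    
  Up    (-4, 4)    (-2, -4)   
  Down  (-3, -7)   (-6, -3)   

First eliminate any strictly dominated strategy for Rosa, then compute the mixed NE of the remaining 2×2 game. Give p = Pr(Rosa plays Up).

Rosa's strategy Stay is strictly dominated by Up: -4 > -5 and -2 > -3. Eliminate Stay.
In a mixed equilibrium Colin is indifferent between Right and Left; this condition fixes p.
  Colin's payoff to Right: p·4 + (1−p)·(-7) = 11p - 7
  Colin's payoff to Left: p·(-4) + (1−p)·(-3) = -p - 3
  11p - 7 = -p - 3  ⇒  12p = 4  ⇒  p = 1/3.

p = 1/3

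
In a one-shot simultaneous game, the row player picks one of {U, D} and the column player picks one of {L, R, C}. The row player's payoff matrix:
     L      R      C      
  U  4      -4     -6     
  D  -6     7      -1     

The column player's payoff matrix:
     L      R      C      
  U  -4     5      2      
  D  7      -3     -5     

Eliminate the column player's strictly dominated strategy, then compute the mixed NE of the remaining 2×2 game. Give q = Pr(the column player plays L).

The column player's strategy C is strictly dominated by R: 5 > 2 and -3 > -5. Eliminate C.
The column player's mix must leave the row player indifferent between U and D.
  the row player's payoff from U: q·4 + (1−q)·(-4) = 8q - 4
  the row player's payoff from D: q·(-6) + (1−q)·7 = -13q + 7
  8q - 4 = -13q + 7  ⇒  21q = 11  ⇒  q = 11/21.

q = 11/21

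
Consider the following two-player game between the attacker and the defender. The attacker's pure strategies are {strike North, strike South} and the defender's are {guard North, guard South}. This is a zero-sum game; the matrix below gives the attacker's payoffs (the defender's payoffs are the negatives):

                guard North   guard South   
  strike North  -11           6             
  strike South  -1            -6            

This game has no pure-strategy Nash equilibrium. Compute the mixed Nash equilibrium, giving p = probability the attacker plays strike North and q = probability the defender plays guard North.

p = 5/22, q = 6/11

The attacker's mix must leave the defender indifferent between guard North and guard South.
  the defender's expected payoff from guard North: p·11 + (1−p)·1 = 10p + 1
  the defender's expected payoff from guard South: p·(-6) + (1−p)·6 = -12p + 6
  10p + 1 = -12p + 6  ⇒  22p = 5  ⇒  p = 5/22.
The defender's mix must leave the attacker indifferent between strike North and strike South.
  the attacker's expected payoff from strike North: q·(-11) + (1−q)·6 = -17q + 6
  the attacker's expected payoff from strike South: q·(-1) + (1−q)·(-6) = 5q - 6
  -17q + 6 = 5q - 6  ⇒  -22q = -12  ⇒  q = 6/11.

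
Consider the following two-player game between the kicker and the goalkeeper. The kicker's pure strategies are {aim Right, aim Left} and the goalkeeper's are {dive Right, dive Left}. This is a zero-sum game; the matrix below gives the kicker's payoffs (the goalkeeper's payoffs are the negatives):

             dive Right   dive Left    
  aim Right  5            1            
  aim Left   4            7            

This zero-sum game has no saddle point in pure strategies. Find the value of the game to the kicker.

Set the kicker's expected payoff from aim Right equal to that from aim Left:
  the kicker's payoff to aim Right: q·5 + (1−q)·1 = 4q + 1
  the kicker's payoff to aim Left: q·4 + (1−q)·7 = -3q + 7
  4q + 1 = -3q + 7  ⇒  7q = 6  ⇒  q = 6/7.
The value is the kicker's expected payoff against this mix (using aim Right): (6/7)·5 + (1/7)·1 = 31/7.

v = 31/7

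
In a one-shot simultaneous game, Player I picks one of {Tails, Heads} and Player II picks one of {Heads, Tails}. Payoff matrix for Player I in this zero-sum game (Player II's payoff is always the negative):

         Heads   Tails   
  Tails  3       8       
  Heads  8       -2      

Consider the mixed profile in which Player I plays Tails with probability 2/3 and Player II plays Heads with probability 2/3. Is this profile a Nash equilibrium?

Check Player II's indifference given Player I's mix p = 2/3:
  payoff from Heads = -14/3; payoff from Tails = -14/3 — equal.
Check Player I's indifference given Player II's mix q = 2/3:
  payoff from Tails = 14/3; payoff from Heads = 14/3 — equal.
Both players are indifferent, so neither can profitably deviate.

Yes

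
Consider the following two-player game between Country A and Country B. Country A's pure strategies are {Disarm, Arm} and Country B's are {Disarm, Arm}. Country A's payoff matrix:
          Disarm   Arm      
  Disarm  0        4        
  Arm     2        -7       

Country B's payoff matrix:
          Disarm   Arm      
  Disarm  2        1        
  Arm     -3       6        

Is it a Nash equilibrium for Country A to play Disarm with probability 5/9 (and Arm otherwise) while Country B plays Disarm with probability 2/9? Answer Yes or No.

No

Given Country A's mix p = 5/9, Country B's payoff from Disarm is -2/9 but from Arm is 29/9. Country B strictly prefers Arm, so Country B would not mix.
So the proposed profile is not a Nash equilibrium.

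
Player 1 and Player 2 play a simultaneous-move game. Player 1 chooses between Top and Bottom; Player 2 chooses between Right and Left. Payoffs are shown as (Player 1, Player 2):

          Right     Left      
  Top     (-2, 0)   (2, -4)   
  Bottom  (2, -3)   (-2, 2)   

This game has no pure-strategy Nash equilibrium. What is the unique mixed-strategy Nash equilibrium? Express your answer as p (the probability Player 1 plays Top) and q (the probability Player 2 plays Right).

Player 2's indifference between Right and Left determines Player 1's mixing probability p:
  Player 2's expected payoff from Right: p·0 + (1−p)·(-3) = 3p - 3
  Player 2's expected payoff from Left: p·(-4) + (1−p)·2 = -6p + 2
  3p - 3 = -6p + 2  ⇒  9p = 5  ⇒  p = 5/9.
Player 1's indifference between Top and Bottom determines Player 2's mixing probability q:
  Player 1's payoff to Top: q·(-2) + (1−q)·2 = -4q + 2
  Player 1's payoff to Bottom: q·2 + (1−q)·(-2) = 4q - 2
  -4q + 2 = 4q - 2  ⇒  -8q = -4  ⇒  q = 1/2.

p = 5/9, q = 1/2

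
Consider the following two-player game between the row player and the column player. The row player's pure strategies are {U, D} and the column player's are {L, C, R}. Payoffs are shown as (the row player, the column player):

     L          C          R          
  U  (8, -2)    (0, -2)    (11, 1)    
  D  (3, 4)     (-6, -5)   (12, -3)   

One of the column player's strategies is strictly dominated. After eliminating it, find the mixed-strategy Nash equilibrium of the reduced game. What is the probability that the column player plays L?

The column player's strategy C is strictly dominated by R: 1 > -2 and -3 > -5. Eliminate C.
The row player's indifference between U and D determines the column player's mixing probability q:
  the row player's payoff to U: q·8 + (1−q)·11 = -3q + 11
  the row player's payoff to D: q·3 + (1−q)·12 = -9q + 12
  -3q + 11 = -9q + 12  ⇒  6q = 1  ⇒  q = 1/6.

q = 1/6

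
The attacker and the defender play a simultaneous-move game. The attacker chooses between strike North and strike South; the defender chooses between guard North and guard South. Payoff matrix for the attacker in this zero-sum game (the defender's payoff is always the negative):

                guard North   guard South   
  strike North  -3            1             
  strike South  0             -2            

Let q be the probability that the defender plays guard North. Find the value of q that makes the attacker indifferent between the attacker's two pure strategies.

q = 1/2

For the attacker to be willing to mix, the attacker must be indifferent between strike North and strike South, which pins down the defender's mix.
  the attacker's expected payoff from strike North: q·(-3) + (1−q)·1 = -4q + 1
  the attacker's expected payoff from strike South: q·0 + (1−q)·(-2) = 2q - 2
  -4q + 1 = 2q - 2  ⇒  -6q = -3  ⇒  q = 1/2.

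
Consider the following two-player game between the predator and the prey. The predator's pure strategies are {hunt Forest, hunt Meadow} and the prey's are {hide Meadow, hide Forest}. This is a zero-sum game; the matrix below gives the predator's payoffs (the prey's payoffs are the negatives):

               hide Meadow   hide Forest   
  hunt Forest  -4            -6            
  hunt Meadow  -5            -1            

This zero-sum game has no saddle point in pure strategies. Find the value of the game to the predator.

v = -13/3

For the predator to be willing to mix, the predator must be indifferent between hunt Forest and hunt Meadow, which pins down the prey's mix.
  the predator's expected payoff from hunt Forest: q·(-4) + (1−q)·(-6) = 2q - 6
  the predator's expected payoff from hunt Meadow: q·(-5) + (1−q)·(-1) = -4q - 1
  2q - 6 = -4q - 1  ⇒  6q = 5  ⇒  q = 5/6.
The value is the predator's expected payoff against this mix (using hunt Forest): (5/6)·(-4) + (1/6)·(-6) = -13/3.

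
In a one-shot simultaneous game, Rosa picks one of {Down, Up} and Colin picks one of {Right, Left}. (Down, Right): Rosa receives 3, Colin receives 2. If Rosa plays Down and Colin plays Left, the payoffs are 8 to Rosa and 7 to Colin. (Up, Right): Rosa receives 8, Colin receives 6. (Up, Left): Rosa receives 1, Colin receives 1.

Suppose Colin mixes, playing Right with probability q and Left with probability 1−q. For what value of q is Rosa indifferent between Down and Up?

q = 7/12

In a mixed equilibrium Rosa is indifferent between Down and Up; this condition fixes q.
  Rosa's payoff from Down: q·3 + (1−q)·8 = -5q + 8
  Rosa's payoff from Up: q·8 + (1−q)·1 = 7q + 1
  -5q + 8 = 7q + 1  ⇒  -12q = -7  ⇒  q = 7/12.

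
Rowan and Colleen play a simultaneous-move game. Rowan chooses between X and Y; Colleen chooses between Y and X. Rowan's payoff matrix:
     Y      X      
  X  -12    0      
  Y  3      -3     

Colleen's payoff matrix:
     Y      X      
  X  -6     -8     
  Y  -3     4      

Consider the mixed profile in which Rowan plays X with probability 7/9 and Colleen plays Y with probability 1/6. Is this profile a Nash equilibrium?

Check Colleen's indifference given Rowan's mix p = 7/9:
  payoff from Y = -16/3; payoff from X = -16/3 — equal.
Check Rowan's indifference given Colleen's mix q = 1/6:
  payoff from X = -2; payoff from Y = -2 — equal.
Both players are indifferent, so neither can profitably deviate.

Yes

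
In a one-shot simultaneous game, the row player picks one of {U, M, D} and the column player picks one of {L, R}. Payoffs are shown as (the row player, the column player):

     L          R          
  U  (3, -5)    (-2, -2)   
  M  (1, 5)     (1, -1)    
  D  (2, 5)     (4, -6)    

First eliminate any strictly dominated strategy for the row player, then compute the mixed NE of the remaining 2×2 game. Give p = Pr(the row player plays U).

p = 11/14

The row player's strategy M is strictly dominated by D: 2 > 1 and 4 > 1. Eliminate M.
In a mixed equilibrium the column player is indifferent between L and R; this condition fixes p.
  the column player's expected payoff from L: p·(-5) + (1−p)·5 = -10p + 5
  the column player's expected payoff from R: p·(-2) + (1−p)·(-6) = 4p - 6
  -10p + 5 = 4p - 6  ⇒  -14p = -11  ⇒  p = 11/14.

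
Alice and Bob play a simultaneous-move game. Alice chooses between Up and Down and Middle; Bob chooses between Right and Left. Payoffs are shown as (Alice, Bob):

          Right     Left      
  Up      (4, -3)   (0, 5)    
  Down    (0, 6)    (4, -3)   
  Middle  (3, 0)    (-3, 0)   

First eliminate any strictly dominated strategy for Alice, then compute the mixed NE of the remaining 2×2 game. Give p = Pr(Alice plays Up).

p = 9/17

Alice's strategy Middle is strictly dominated by Up: 4 > 3 and 0 > -3. Eliminate Middle.
Alice's mix must leave Bob indifferent between Right and Left.
  Bob's payoff from Right: p·(-3) + (1−p)·6 = -9p + 6
  Bob's payoff from Left: p·5 + (1−p)·(-3) = 8p - 3
  -9p + 6 = 8p - 3  ⇒  -17p = -9  ⇒  p = 9/17.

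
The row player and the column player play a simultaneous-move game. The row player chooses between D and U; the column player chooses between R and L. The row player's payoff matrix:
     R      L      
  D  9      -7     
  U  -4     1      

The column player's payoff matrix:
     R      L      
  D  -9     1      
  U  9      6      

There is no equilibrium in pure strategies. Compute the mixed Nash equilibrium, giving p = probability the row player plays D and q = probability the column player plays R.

For the column player to be willing to mix, the column player must be indifferent between R and L, which pins down the row player's mix.
  the column player's expected payoff from R: p·(-9) + (1−p)·9 = -18p + 9
  the column player's expected payoff from L: p·1 + (1−p)·6 = -5p + 6
  -18p + 9 = -5p + 6  ⇒  -13p = -3  ⇒  p = 3/13.
In a mixed equilibrium the row player is indifferent between D and U; this condition fixes q.
  the row player's payoff from D: q·9 + (1−q)·(-7) = 16q - 7
  the row player's payoff from U: q·(-4) + (1−q)·1 = -5q + 1
  16q - 7 = -5q + 1  ⇒  21q = 8  ⇒  q = 8/21.

p = 3/13, q = 8/21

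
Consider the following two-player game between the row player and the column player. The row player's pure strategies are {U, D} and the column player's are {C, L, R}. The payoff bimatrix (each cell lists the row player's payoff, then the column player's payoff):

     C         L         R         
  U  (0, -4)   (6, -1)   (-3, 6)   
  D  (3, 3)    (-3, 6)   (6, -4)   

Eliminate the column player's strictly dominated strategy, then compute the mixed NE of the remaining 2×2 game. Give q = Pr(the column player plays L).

The column player's strategy C is strictly dominated by L: -1 > -4 and 6 > 3. Eliminate C.
Set the row player's expected payoff from U equal to that from D:
  the row player's payoff from U: q·6 + (1−q)·(-3) = 9q - 3
  the row player's payoff from D: q·(-3) + (1−q)·6 = -9q + 6
  9q - 3 = -9q + 6  ⇒  18q = 9  ⇒  q = 1/2.

q = 1/2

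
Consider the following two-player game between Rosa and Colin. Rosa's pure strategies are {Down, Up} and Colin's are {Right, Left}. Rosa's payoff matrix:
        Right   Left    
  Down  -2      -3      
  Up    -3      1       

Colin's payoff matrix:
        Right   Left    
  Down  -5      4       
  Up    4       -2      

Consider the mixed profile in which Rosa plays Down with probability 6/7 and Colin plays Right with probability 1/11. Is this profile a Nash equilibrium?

Given Rosa's mix p = 6/7, Colin's payoff from Right is -26/7 but from Left is 22/7. Colin strictly prefers Left, so Colin would not mix.
So the proposed profile is not a Nash equilibrium.

No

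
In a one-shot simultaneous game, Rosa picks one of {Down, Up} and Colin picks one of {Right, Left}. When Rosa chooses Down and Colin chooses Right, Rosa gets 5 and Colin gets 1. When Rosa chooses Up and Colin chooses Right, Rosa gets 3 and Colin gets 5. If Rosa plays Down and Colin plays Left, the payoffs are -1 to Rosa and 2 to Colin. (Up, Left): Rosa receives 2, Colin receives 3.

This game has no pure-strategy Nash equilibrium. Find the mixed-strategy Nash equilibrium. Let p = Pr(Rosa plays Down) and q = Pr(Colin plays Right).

p = 2/3, q = 3/5

In a mixed equilibrium Colin is indifferent between Right and Left; this condition fixes p.
  Colin's expected payoff from Right: p·1 + (1−p)·5 = -4p + 5
  Colin's expected payoff from Left: p·2 + (1−p)·3 = -p + 3
  -4p + 5 = -p + 3  ⇒  -3p = -2  ⇒  p = 2/3.
Rosa's indifference between Down and Up determines Colin's mixing probability q:
  Rosa's payoff from Down: q·5 + (1−q)·(-1) = 6q - 1
  Rosa's payoff from Up: q·3 + (1−q)·2 = q + 2
  6q - 1 = q + 2  ⇒  5q = 3  ⇒  q = 3/5.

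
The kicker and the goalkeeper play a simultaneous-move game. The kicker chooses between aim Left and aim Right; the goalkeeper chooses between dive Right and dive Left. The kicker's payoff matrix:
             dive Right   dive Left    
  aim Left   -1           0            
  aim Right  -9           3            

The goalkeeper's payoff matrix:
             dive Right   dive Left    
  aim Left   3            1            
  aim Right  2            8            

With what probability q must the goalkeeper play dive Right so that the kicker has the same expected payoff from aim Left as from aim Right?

q = 3/11

The kicker's indifference between aim Left and aim Right determines the goalkeeper's mixing probability q:
  the kicker's payoff from aim Left: q·(-1) + (1−q)·0 = -q
  the kicker's payoff from aim Right: q·(-9) + (1−q)·3 = -12q + 3
  -q = -12q + 3  ⇒  11q = 3  ⇒  q = 3/11.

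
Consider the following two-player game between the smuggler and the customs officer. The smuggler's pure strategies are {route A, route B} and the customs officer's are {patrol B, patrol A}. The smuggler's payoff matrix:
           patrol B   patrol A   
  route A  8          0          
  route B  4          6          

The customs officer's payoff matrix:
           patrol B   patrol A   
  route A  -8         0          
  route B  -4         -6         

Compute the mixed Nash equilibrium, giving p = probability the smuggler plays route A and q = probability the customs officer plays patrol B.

The smuggler's mix must leave the customs officer indifferent between patrol B and patrol A.
  the customs officer's expected payoff from patrol B: p·(-8) + (1−p)·(-4) = -4p - 4
  the customs officer's expected payoff from patrol A: p·0 + (1−p)·(-6) = 6p - 6
  -4p - 4 = 6p - 6  ⇒  -10p = -2  ⇒  p = 1/5.
For the smuggler to be willing to mix, the smuggler must be indifferent between route A and route B, which pins down the customs officer's mix.
  the smuggler's payoff from route A: q·8 + (1−q)·0 = 8q
  the smuggler's payoff from route B: q·4 + (1−q)·6 = -2q + 6
  8q = -2q + 6  ⇒  10q = 6  ⇒  q = 3/5.

p = 1/5, q = 3/5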